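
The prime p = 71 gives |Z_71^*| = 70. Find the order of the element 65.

70

The order of 65 must divide p − 1 = 70 = 2 · 5 · 7.
Divisors: 1, 2, 5, 7, 10, 14, 35, 70.
Check each in increasing order: 65^1 ≡ 65;  65^2 ≡ 36;  65^5 ≡ 34;  65^7 ≡ 17;  65^10 ≡ 20;  65^14 ≡ 5;  65^35 ≡ 70;  65^70 ≡ 1.
Smallest exponent giving 1 is 70.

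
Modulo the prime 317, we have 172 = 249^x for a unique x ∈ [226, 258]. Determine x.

Compute 249^226 mod 317 = 61, then multiply by 249 repeatedly:
  249^226=61  249^227=290  249^228=251  249^229=50  249^230=87
  249^231=107  249^232=15  249^233=248  249^234=254  249^235=163
  249^236=11  249^237=203  249^238=144  249^239=35  249^240=156
  249^241=170  249^242=169  249^243=237  249^244=51  249^245=19
  249^246=293  249^247=47  249^248=291  249^249=183  249^250=236
  249^251=119  249^252=150  249^253=261  249^254=4  249^255=45
  249^256=110  249^257=128  249^258=172
Found 172 at exponent 258.

258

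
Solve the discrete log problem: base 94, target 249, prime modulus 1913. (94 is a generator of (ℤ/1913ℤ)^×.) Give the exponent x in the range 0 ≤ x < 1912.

171

Baby-step giant-step with m = ceil(sqrt(1912)) = 44.
Baby table (94^j mod 1913 for j=0..43):
  0:1  1:94  2:1184  3:342  4:1540  5:1285  6:271  7:605
  8:1393  9:858  10:306  11:69  12:747  13:1350  14:642  15:1045
  16:667  17:1482  18:1572  19:467  20:1812  21:71  22:935  23:1805
  24:1326  25:299  26:1324  27:111  28:869  29:1340  30:1615  31:683
  32:1073  33:1386  34:200  35:1583  36:1501  37:1445  38:7  39:658
  40:636  41:481  42:1215  43:1343
Giant step factor: 94^(-44) ≡ 1076 (mod 1913).
Scan 249·1076^i mod 1913 for i = 0, 1, …:
  i=0: 249   i=1: 104   i=2: 950   i=3: 658
Match at i=3, j=39: x = 3·44 + 39 = 171.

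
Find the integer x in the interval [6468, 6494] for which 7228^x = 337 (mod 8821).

6471

Compute 7228^6468 mod 8821 = 4356, then multiply by 7228 repeatedly:
  7228^6468=4356  7228^6469=3019  7228^6470=6999  7228^6471=337
Found 337 at exponent 6471.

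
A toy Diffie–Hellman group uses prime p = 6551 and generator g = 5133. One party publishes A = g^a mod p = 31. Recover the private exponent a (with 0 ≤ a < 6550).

Baby-step giant-step with m = ceil(sqrt(6550)) = 81.
Baby table (5133^j mod 6551 for j=0..80):
  0:1  1:5133  2:6118  3:4751  4:4061  5:6382  6:3806  7:1116
  8:2854  9:1546  10:2357  11:5335  12:1375  13:2448  14:766  15:1278
  16:2423  17:3461  18:5552  19:1566  20:201  21:3226  22:4681  23:5056
  24:3937  25:5337  26:5090  27:1582  28:3717  29:2849  30:2085  31:4522
  32:1233  33:723  34:3293  35:1389  36:2249  37:1255  38:2282  39:318
  40:1095  41:6428  42:4088  43:851  44:5217  45:4924  46:1134  47:3534
  48:303  49:2712  50:6372  51:4884  52:5446  53:1201  54:242  55:4047
  56:30  57:3317  58:112  59:4959  60:3912  61:1481  62:2813  63:725
  64:457  65:523  66:5200  67:2826  68:1944  69:1379  70:3327  71:5585
  72:629  73:5565  74:2785  75:1123  76:6030  77:5066  78:2859  79:1007
  80:192
Giant step factor: 5133^(-81) ≡ 5668 (mod 6551).
Scan 31·5668^i mod 6551 for i = 0, 1, …:
  i=0: 31   i=1: 5382   i=2: 3720   i=3: 3842
  i=4: 932   i=5: 2470   i=6: 473   i=7: 1605
  i=8: 4352   i=9: 2621     …   i=64: 6168
  i=65: 4088
Match at i=65, j=42: a = 65·81 + 42 = 5307.

5307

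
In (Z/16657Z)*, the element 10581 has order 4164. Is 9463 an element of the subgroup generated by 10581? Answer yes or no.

yes

9463 ∈ ⟨10581⟩ iff 9463^4164 ≡ 1 (mod 16657), since |⟨10581⟩| = 4164.
9463^4164 mod 16657 = 1.
Since 1 = 1, 9463 lies in the subgroup.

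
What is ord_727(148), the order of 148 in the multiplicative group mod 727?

726

The order of 148 must divide p − 1 = 726 = 2 · 3 · 11^2.
Divisors: 1, 2, 3, 6, 11, 22, 33, 66, 121, 242, 363, 726.
Check each in increasing order: 148^1 ≡ 148;  148^2 ≡ 94;  148^3 ≡ 99;  148^6 ≡ 350;  148^11 ≡ 140;  148^22 ≡ 698;  148^33 ≡ 302;  148^66 ≡ 329;  148^121 ≡ 446;  148^242 ≡ 445;  148^363 ≡ 726;  148^726 ≡ 1.
Smallest exponent giving 1 is 726.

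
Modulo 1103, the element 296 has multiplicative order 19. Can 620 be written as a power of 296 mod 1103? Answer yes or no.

yes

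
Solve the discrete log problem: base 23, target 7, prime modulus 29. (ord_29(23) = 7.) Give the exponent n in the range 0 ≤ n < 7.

Successive powers of 23 modulo 29:
  23^0=1  23^1=23  23^2=7
So 23^2 ≡ 7 (mod 29), giving n = 2.

2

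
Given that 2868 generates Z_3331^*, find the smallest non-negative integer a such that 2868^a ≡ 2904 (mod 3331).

3272

Baby-step giant-step with m = ceil(sqrt(3330)) = 58.
Baby table (2868^j mod 3331 for j=0..57):
  0:1  1:2868  2:1185  3:960  4:1874  5:1729  6:2244  7:300
  8:1002  9:2414  10:1534  11:2592  12:2395  13:338  14:63  15:810
  16:1373  17:522  18:1477  19:2335  20:1470  21:2245  22:3168  23:2187
  24:43  25:77  26:990  27:1308  28:638  29:1065  30:3224  31:2907
  32:3114  33:541  34:2673  35:1533  36:3055  37:1210  38:2709  39:1520
  40:2412  41:2460  42:222  43:475  44:3252  45:3267  46:2984  47:773
  48:1849  49:3311  50:2598  51:2948  52:786  53:2492  54:2061  55:1754
  56:662  57:3277
Giant step factor: 2868^(-58) ≡ 2904 (mod 3331).
Scan 2904·2904^i mod 3331 for i = 0, 1, …:
  i=0: 2904   i=1: 2455   i=2: 980   i=3: 1246
  i=4: 918   i=5: 1072   i=6: 1934   i=7: 270
  i=8: 1295   i=9: 3312     …   i=55: 2504
  i=56: 43
Match at i=56, j=24: a = 56·58 + 24 = 3272.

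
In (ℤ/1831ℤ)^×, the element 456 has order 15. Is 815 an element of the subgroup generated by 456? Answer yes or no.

no

⟨456⟩ has order 15; its elements mod 1831 are {1, 123, 227, 261, 374, 456, 481, 571, 655, 672, 720, 976, 1033, 1158, 1447}.
815 is not in this set.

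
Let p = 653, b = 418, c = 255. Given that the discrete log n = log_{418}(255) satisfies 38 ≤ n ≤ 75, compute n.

39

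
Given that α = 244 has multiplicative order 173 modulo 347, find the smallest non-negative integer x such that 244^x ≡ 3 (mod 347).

Baby-step giant-step with m = ceil(sqrt(173)) = 14.
Baby table (244^j mod 347 for j=0..13):
  0:1  1:244  2:199  3:323  4:43  5:82  6:229  7:9
  8:114  9:56  10:131  11:40  12:44  13:326
Giant step factor: 244^(-14) ≡ 30 (mod 347).
Scan 3·30^i mod 347 for i = 0, 1, …:
  i=0: 3   i=1: 90   i=2: 271   i=3: 149
  i=4: 306   i=5: 158   i=6: 229
Match at i=6, j=6: x = 6·14 + 6 = 90.

90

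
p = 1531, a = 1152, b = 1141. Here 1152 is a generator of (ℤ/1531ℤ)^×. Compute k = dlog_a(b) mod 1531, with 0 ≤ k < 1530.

Baby-step giant-step with m = ceil(sqrt(1530)) = 40.
Baby table (1152^j mod 1531 for j=0..39):
  0:1  1:1152  2:1258  3:890  4:1041  5:459  6:573  7:235
  8:1264  9:147  10:934  11:1206  12:695  13:1458  14:109  15:26
  16:863  17:557  18:175  19:1039  20:1217  21:1119  22:1517  23:713
  24:760  25:1319  26:736  27:1229  28:1164  29:1303  30:676  31:1004
  32:703  33:1488  34:987  35:1022  36:5  37:1167  38:166  39:1388
Giant step factor: 1152^(-40) ≡ 763 (mod 1531).
Scan 1141·763^i mod 1531 for i = 0, 1, …:
  i=0: 1141   i=1: 975   i=2: 1390   i=3: 1118
  i=4: 267   i=5: 98   i=6: 1286   i=7: 1378
  i=8: 1148   i=9: 192     …   i=22: 1254
  i=23: 1458
Match at i=23, j=13: k = 23·40 + 13 = 933.

933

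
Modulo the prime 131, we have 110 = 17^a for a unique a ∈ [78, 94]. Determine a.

81

Compute 17^78 mod 131 = 89, then multiply by 17 repeatedly:
  17^78=89  17^79=72  17^80=45  17^81=110
Found 110 at exponent 81.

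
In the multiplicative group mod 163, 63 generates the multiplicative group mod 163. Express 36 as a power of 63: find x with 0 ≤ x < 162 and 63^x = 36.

Baby-step giant-step with m = ceil(sqrt(162)) = 13.
Baby table (63^j mod 163 for j=0..12):
  0:1  1:63  2:57  3:5  4:152  5:122  6:25  7:108
  8:121  9:125  10:51  11:116  12:136
Giant step factor: 63^(-13) ≡ 101 (mod 163).
Scan 36·101^i mod 163 for i = 0, 1, …:
  i=0: 36   i=1: 50   i=2: 160   i=3: 23
  i=4: 41   i=5: 66   i=6: 146   i=7: 76
  i=8: 15   i=9: 48   i=10: 121
Match at i=10, j=8: x = 10·13 + 8 = 138.

138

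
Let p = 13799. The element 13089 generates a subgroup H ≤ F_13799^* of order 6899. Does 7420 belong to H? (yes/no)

yes

7420 ∈ ⟨13089⟩ iff 7420^6899 ≡ 1 (mod 13799), since |⟨13089⟩| = 6899.
7420^6899 mod 13799 = 1.
Since 1 = 1, 7420 lies in the subgroup.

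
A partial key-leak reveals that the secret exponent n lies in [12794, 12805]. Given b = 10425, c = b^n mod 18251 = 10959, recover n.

12802

Compute 10425^12794 mod 18251 = 12948, then multiply by 10425 repeatedly:
  10425^12794=12948  10425^12795=16755  10425^12796=8805  10425^12797=7846  10425^12798=11819
  10425^12799=574  10425^12800=15873  10425^12801=12459  10425^12802=10959
Found 10959 at exponent 12802.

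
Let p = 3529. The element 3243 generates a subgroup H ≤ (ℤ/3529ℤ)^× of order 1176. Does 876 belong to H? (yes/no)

yes

876 ∈ ⟨3243⟩ iff 876^1176 ≡ 1 (mod 3529), since |⟨3243⟩| = 1176.
876^1176 mod 3529 = 1.
Since 1 = 1, 876 lies in the subgroup.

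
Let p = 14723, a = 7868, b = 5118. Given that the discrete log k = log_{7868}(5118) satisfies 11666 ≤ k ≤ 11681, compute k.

11677

Compute 7868^11666 mod 14723 = 8248, then multiply by 7868 repeatedly:
  7868^11666=8248  7868^11667=11003  7868^11668=364  7868^11669=7690  7868^11670=8113
  7868^11671=8879  7868^11672=14060  7868^11673=10181  7868^11674=10988  7868^11675=128
  7868^11676=5940  7868^11677=5118
Found 5118 at exponent 11677.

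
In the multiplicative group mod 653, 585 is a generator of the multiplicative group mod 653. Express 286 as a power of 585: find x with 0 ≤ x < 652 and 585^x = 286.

341

Baby-step giant-step with m = ceil(sqrt(652)) = 26.
Baby table (585^j mod 653 for j=0..25):
  0:1  1:585  2:53  3:314  4:197  5:317  6:646  7:476
  8:282  9:414  10:580  11:393  12:49  13:586  14:638  15:367
  16:511  17:514  18:310  19:469  20:105  21:43  22:341  23:320
  24:442  25:635
Giant step factor: 585^(-26) ≡ 215 (mod 653).
Scan 286·215^i mod 653 for i = 0, 1, …:
  i=0: 286   i=1: 108   i=2: 365   i=3: 115
  i=4: 564   i=5: 455   i=6: 528   i=7: 551
  i=8: 272   i=9: 363   i=10: 338   i=11: 187
  i=12: 372   i=13: 314
Match at i=13, j=3: x = 13·26 + 3 = 341.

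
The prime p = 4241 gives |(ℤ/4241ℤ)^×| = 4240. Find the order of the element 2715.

2120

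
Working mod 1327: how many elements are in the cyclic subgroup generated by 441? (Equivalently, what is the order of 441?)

663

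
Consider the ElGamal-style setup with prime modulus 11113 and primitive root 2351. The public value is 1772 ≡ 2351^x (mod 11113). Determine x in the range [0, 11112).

3520

Baby-step giant-step with m = ceil(sqrt(11112)) = 106.
Baby table (2351^j mod 11113 for j=0..105):
  0:1  1:2351  2:4040  3:7538  4:7716  5:3900  6:675  7:8879
  8:4315  9:9509  10:7416  11:9832  12:11105  13:3418  14:1019  15:6374
  16:4950  17:2139  18:5713  19:6759  20:9932  21:1719  22:7350  23:10248
  24:64  25:5995  26:2961  27:4573  28:4852  29:5114  30:9861  31:1493
  32:9448  33:8474  34:7878  35:6920  36:10601  37:7605  38:9651  39:7868
  40:5636  41:3540  42:10016  43:10282  44:2207  45:9999  46:3654  47:205
  48:4096  49:5838  50:583  51:3734  52:10477  53:5019  54:8776  55:6648
  56:4570  57:8912  58:4107  59:9473  60:571  61:8861  62:6449  63:3467
  64:5088  65:4300  66:7583  67:2381  68:7892  69:6495  70:483  71:2007
  72:6545  73:6903  74:3973  75:5603  76:3748  77:10052  78:6014  79:3178
  80:3542  81:3605  82:7249  83:6170  84:3205  85:341  86:1555  87:10741
  88:3355  89:8488  90:7453  91:7915  92:5003  93:4499  94:8686  95:6205
  96:7699  97:8385  98:9786  99:2976  100:6499  101:9887  102:7054  103:3358
  104:4428  105:8460
Giant step factor: 2351^(-106) ≡ 700 (mod 11113).
Scan 1772·700^i mod 11113 for i = 0, 1, …:
  i=0: 1772   i=1: 6857   i=2: 10197   i=3: 3354
  i=4: 2957   i=5: 2882   i=6: 5947   i=7: 6638
  i=8: 1366   i=9: 482     …   i=32: 5567
  i=33: 7350
Match at i=33, j=22: x = 33·106 + 22 = 3520.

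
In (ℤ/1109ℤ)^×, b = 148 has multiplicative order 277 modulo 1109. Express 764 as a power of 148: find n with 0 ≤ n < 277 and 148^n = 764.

Successive powers of 148 modulo 1109:
  148^0=1  148^1=148  148^2=833  148^3=185  148^4=764
So 148^4 ≡ 764 (mod 1109), giving n = 4.

4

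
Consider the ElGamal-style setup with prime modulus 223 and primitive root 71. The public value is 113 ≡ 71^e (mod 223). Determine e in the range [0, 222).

Baby-step giant-step with m = ceil(sqrt(222)) = 15.
Baby table (71^j mod 223 for j=0..14):
  0:1  1:71  2:135  3:219  4:162  5:129  6:16  7:21
  8:153  9:159  10:139  11:57  12:33  13:113  14:218
Giant step factor: 71^(-15) ≡ 174 (mod 223).
Scan 113·174^i mod 223 for i = 0, 1, …:
  i=0: 113
Match at i=0, j=13: e = 0·15 + 13 = 13.

13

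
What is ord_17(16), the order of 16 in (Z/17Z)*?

The order of 16 must divide p − 1 = 16 = 2^4.
Divisors: 1, 2, 4, 8, 16.
Check each in increasing order: 16^1 ≡ 16;  16^2 ≡ 1.
Smallest exponent giving 1 is 2.

2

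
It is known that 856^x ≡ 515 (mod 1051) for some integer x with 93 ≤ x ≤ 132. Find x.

118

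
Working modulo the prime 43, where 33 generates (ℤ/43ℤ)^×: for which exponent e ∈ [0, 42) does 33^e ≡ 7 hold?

35

Baby-step giant-step with m = ceil(sqrt(42)) = 7.
Baby table (33^j mod 43 for j=0..6):
  0:1  1:33  2:14  3:32  4:24  5:18  6:35
Giant step factor: 33^(-7) ≡ 7 (mod 43).
Scan 7·7^i mod 43 for i = 0, 1, …:
  i=0: 7   i=1: 6   i=2: 42   i=3: 36
  i=4: 37   i=5: 1
Match at i=5, j=0: e = 5·7 + 0 = 35.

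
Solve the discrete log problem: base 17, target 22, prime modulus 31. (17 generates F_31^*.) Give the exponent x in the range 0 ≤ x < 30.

Successive powers of 17 modulo 31:
  17^0=1  17^1=17  17^2=10  17^3=15  17^4=7  17^5=26
  17^6=8  17^7=12  17^8=18  17^9=27  17^10=25  17^11=22
So 17^11 ≡ 22 (mod 31), giving x = 11.

11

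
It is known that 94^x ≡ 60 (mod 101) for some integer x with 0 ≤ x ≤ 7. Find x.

5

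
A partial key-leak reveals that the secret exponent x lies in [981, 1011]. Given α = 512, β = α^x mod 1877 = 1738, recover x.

987

Compute 512^981 mod 1877 = 405, then multiply by 512 repeatedly:
  512^981=405  512^982=890  512^983=1446  512^984=814  512^985=74
  512^986=348  512^987=1738
Found 1738 at exponent 987.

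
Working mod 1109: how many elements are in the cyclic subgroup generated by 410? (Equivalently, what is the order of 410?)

The order of 410 must divide p − 1 = 1108 = 2^2 · 277.
Divisors: 1, 2, 4, 277, 554, 1108.
Check each in increasing order: 410^1 ≡ 410;  410^2 ≡ 641;  410^4 ≡ 551;  410^277 ≡ 354;  410^554 ≡ 1108;  410^1108 ≡ 1.
Smallest exponent giving 1 is 1108.

1108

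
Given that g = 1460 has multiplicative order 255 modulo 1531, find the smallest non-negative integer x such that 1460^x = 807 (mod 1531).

106

Baby-step giant-step with m = ceil(sqrt(255)) = 16.
Baby table (1460^j mod 1531 for j=0..15):
  0:1  1:1460  2:448  3:343  4:143  5:564  6:1293  7:57
  8:546  9:1040  10:1179  11:496  12:1528  13:213  14:187  15:502
Giant step factor: 1460^(-16) ≡ 571 (mod 1531).
Scan 807·571^i mod 1531 for i = 0, 1, …:
  i=0: 807   i=1: 1497   i=2: 489   i=3: 577
  i=4: 302   i=5: 970   i=6: 1179
Match at i=6, j=10: x = 6·16 + 10 = 106.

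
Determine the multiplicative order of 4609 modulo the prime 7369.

1228

The order of 4609 must divide p − 1 = 7368 = 2^3 · 3 · 307.
Divisors: 1, 2, 3, 4, 6, 8, 12, 24, 307, 614, 921, 1228, 1842, 2456, 3684, 7368.
Check each in increasing order: 4609^1 ≡ 4609;  4609^2 ≡ 5423;  4609^3 ≡ 6328;  4609^4 ≡ 6619;  4609^6 ≡ 438;  4609^8 ≡ 2456;  4609^12 ≡ 250;  4609^24 ≡ 3548;  4609^307 ≡ 607;  4609^614 ≡ 7368;  4609^921 ≡ 6762;  4609^1228 ≡ 1.
Smallest exponent giving 1 is 1228.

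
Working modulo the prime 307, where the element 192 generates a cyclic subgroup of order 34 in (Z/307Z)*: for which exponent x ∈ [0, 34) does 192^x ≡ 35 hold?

27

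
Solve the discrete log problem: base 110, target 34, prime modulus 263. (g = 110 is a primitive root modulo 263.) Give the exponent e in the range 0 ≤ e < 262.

64

Baby-step giant-step with m = ceil(sqrt(262)) = 17.
Baby table (110^j mod 263 for j=0..16):
  0:1  1:110  2:2  3:220  4:4  5:177  6:8  7:91
  8:16  9:182  10:32  11:101  12:64  13:202  14:128  15:141
  16:256
Giant step factor: 110^(-17) ≡ 180 (mod 263).
Scan 34·180^i mod 263 for i = 0, 1, …:
  i=0: 34   i=1: 71   i=2: 156   i=3: 202
Match at i=3, j=13: e = 3·17 + 13 = 64.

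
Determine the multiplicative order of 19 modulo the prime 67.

The order of 19 must divide p − 1 = 66 = 2 · 3 · 11.
Divisors: 1, 2, 3, 6, 11, 22, 33, 66.
Check each in increasing order: 19^1 ≡ 19;  19^2 ≡ 26;  19^3 ≡ 25;  19^6 ≡ 22;  19^11 ≡ 29;  19^22 ≡ 37;  19^33 ≡ 1.
Smallest exponent giving 1 is 33.

33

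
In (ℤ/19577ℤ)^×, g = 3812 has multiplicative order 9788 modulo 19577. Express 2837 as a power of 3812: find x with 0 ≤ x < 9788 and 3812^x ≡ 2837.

7254

Baby-step giant-step with m = ceil(sqrt(9788)) = 99.
Baby table (3812^j mod 19577 for j=0..98):
  0:1  1:3812  2:5210  3:9442  4:10378  5:15396  6:17283  7:6191
  8:9807  9:11791  10:18077  11:18061  12:15800  13:10748  14:16292  15:6860
  16:15025  17:12575  18:11404  19:11108  20:18222  21:3068  22:7747  23:9448
  24:13673  25:7502  26:15204  27:9728  28:4298  29:17604  30:16069  31:18172
  32:8238  33:1748  34:7196  35:3775  36:1205  37:12442  38:13410  39:3373
  40:15364  41:12761  42:15664  43:1318  44:12504  45:14830  46:13161  47:13458
  48:10156  49:10943  50:15706  51:4806  52:15977  53:277  54:18343  55:14049
  56:11693  57:16464  58:16483  59:10603  60:11708  61:14913  62:16325  63:15194
  64:10762  65:10929  66:1492  67:10174  68:1251  69:11601  70:18146  71:7011
  72:3327  73:16205  74:8025  75:12026  76:13355  77:9060  78:2892  79:2453
  80:12607  81:15926  82:1635  83:7134  84:2355  85:10994  86:14348  87:16015
  88:8094  89:976  90:882  91:14517  92:14202  93:7619  94:10937  95:12411
  96:12700  97:18056  98:16317
Giant step factor: 3812^(-99) ≡ 3604 (mod 19577).
Scan 2837·3604^i mod 19577 for i = 0, 1, …:
  i=0: 2837   i=1: 5354   i=2: 12471   i=3: 16269
  i=4: 361   i=5: 8962   i=6: 16575   i=7: 6873
  i=8: 5387   i=9: 13941     …   i=72: 5652
  i=73: 9728
Match at i=73, j=27: x = 73·99 + 27 = 7254.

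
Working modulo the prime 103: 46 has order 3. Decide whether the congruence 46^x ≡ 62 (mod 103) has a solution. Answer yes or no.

no

62 ∈ ⟨46⟩ iff 62^3 ≡ 1 (mod 103), since |⟨46⟩| = 3.
62^3 mod 103 = 89.
Since 89 ≠ 1, 62 does not lie in the subgroup.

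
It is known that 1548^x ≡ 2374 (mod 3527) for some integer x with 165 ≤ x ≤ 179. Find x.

Compute 1548^165 mod 3527 = 1923, then multiply by 1548 repeatedly:
  1548^165=1923  1548^166=16  1548^167=79  1548^168=2374
Found 2374 at exponent 168.

168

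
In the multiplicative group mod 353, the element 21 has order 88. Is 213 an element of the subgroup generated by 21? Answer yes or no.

213 ∈ ⟨21⟩ iff 213^88 ≡ 1 (mod 353), since |⟨21⟩| = 88.
213^88 mod 353 = 1.
Since 1 = 1, 213 lies in the subgroup.

yes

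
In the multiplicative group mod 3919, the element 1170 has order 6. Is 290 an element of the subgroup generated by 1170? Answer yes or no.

⟨1170⟩ has order 6; its elements mod 3919 are {1, 1169, 1170, 2749, 2750, 3918}.
290 is not in this set.

no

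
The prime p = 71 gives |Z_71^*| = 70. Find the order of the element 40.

35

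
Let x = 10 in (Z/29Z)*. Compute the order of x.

28

The order of 10 must divide p − 1 = 28 = 2^2 · 7.
Divisors: 1, 2, 4, 7, 14, 28.
Check each in increasing order: 10^1 ≡ 10;  10^2 ≡ 13;  10^4 ≡ 24;  10^7 ≡ 17;  10^14 ≡ 28;  10^28 ≡ 1.
Smallest exponent giving 1 is 28.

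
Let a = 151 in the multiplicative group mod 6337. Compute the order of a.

6336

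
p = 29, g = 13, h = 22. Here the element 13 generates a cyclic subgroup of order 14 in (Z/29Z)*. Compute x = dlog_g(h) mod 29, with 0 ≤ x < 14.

Successive powers of 13 modulo 29:
  13^0=1  13^1=13  13^2=24  13^3=22
So 13^3 ≡ 22 (mod 29), giving x = 3.

3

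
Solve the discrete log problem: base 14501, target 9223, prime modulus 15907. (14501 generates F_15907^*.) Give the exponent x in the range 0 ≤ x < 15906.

Baby-step giant-step with m = ceil(sqrt(15906)) = 127.
Baby table (14501^j mod 15907 for j=0..126):
  0:1  1:14501  2:4368  3:14601  4:6931  5:6005  6:3587  7:15104
  8:15528  9:7943  10:14763  11:1857  12:13713  13:14713  14:8529  15:2104
  16:478  17:11933  18:4087  19:12012  20:4362  21:7130  22:12537  23:13841
  24:9722  25:10888  26:9913  27:12761  28:1130  29:1920  30:4670  31:3571
  32:5786  33:9268  34:12932  35:15216  36:1219  37:4042  38:11654  39:14593
  40:2272  41:2875  42:14035  43:7377  44:15209  45:11061  46:5280  47:4889
  48:13797  49:7958  50:9580  51:3749  52:10030  53:7329  54:3162  55:8188
  56:4340  57:6248  58:11883  59:10759  60:403  61:6034  62:10534  63:14520
  64:9468  65:2151  66:13931  67:10438  68:6333  69:3722  70:271  71:742
  72:6610  73:11935  74:1275  75:4841  76:1750  77:5085  78:8640  79:5108
  80:8116  81:10130  82:9892  83:10473  84:4844  85:13439  86:2282  87:4722
  88:9994  89:10224  90:4984  91:7483  92:9336  93:12766  94:10007  95:7853
  96:14047  97:6412  98:3997  99:11296  100:8917  101:13321  102:9120  103:14229
  104:5032  105:3623  106:12209  107:13706  108:8648  109:9767  110:11246  111:15589
  112:1712  113:10792  114:1726  115:7015  116:15157  117:4638  118:842  119:9173
  120:3339  121:13838  122:13940  123:13691  124:13831  125:7875  126:14929
Giant step factor: 14501^(-127) ≡ 2339 (mod 15907).
Scan 9223·2339^i mod 15907 for i = 0, 1, …:
  i=0: 9223   i=1: 2705   i=2: 11916   i=3: 2460
  i=4: 11513   i=5: 14263   i=6: 4178   i=7: 5444
  i=8: 7916   i=9: 15683     …   i=44: 8997
  i=45: 14929
Match at i=45, j=126: x = 45·127 + 126 = 5841.

5841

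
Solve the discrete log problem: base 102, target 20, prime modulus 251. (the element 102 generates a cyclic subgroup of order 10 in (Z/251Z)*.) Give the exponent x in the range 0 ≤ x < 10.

8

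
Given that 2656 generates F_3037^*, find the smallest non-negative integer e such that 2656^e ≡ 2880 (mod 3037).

139

Baby-step giant-step with m = ceil(sqrt(3036)) = 56.
Baby table (2656^j mod 3037 for j=0..55):
  0:1  1:2656  2:2422  3:466  4:1637  5:1925  6:1529  7:555
  8:1135  9:1856  10:485  11:472  12:2388  13:1272  14:1288  15:1266
  16:537  17:1919  18:778  19:1208  20:1376  21:1145  22:1083  23:409
  24:2095  25:536  26:2300  27:1393  28:742  29:2776  30:2257  31:2591
  32:2891  33:960  34:1717  35:1815  36:921  37:1391  38:1504  39:969
  40:1325  41:2354  42:2078  43:939  44:607  45:2582  46:246  47:421
  48:560  49:2267  50:1818  51:2815  52:2583  53:2902  54:2843  55:1026
Giant step factor: 2656^(-56) ≡ 606 (mod 3037).
Scan 2880·606^i mod 3037 for i = 0, 1, …:
  i=0: 2880   i=1: 2042   i=2: 1393
Match at i=2, j=27: e = 2·56 + 27 = 139.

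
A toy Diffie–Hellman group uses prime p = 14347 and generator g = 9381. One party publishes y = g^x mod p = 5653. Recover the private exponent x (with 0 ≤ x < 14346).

Baby-step giant-step with m = ceil(sqrt(14346)) = 120.
Baby table (9381^j mod 14347 for j=0..119):
  0:1  1:9381  2:13010  3:11228  4:8541  5:9473  6:895  7:3000
  8:8533  9:6160  10:11591  11:13605  12:11940  13:2111  14:4431  15:3952
  16:1064  17:10219  18:12132  19:9888  20:5973  21:7678  22:5378  23:6966
  24:11808  25:12008  26:8751  27:13944  28:7065  29:7972  30:8768  31:1257
  32:13030  33:12337  34:10495  35:4481  36:13898  37:5949  38:12086  39:8772
  40:10087  41:7682  42:14208  43:1618  44:13679  45:3131  46:3602  47:3177
  48:4718  49:13410  50:4714  51:4580  52:10062  53:2709  54:4592  55:7858
  56:1012  57:10205  58:9921  59:14259  60:6598  61:2880  62:1879  63:8783
  64:12849  65:7322  66:8593  67:9487  68:3106  69:12976  70:7908  71:10958
  72:743  73:11788  74:10899  75:6797  76:4589  77:8409  78:5023  79:5215
  80:12992  81:187  82:3913  83:8227  84:4974  85:4650  86:6770  87:9548
  88:1467  89:3154  90:4160  91:1120  92:4716  93:8995  94:7388  95:10818
  96:7327  97:12457  98:2802  99:1858  100:12640  101:12232  102:1086  103:1396
  104:11412  105:13005  106:7364  107:879  108:10721  109:1231  110:13023  111:4058
  112:5507  113:11967  114:11499  115:11373  116:5821  117:2119  118:7744  119:7603
Giant step factor: 9381^(-120) ≡ 8487 (mod 14347).
Scan 5653·8487^i mod 14347 for i = 0, 1, …:
  i=0: 5653   i=1: 643   i=2: 5281   i=3: 14166
  i=4: 13329   i=5: 11475   i=6: 889   i=7: 12768
  i=8: 13472   i=9: 5621     …   i=56: 10626
  i=57: 11967
Match at i=57, j=113: x = 57·120 + 113 = 6953.

6953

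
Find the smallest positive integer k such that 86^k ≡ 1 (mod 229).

76

The order of 86 must divide p − 1 = 228 = 2^2 · 3 · 19.
Divisors: 1, 2, 3, 4, 6, 12, 19, 38, 57, 76, 114, 228.
Check each in increasing order: 86^1 ≡ 86;  86^2 ≡ 68;  86^3 ≡ 123;  86^4 ≡ 44;  86^6 ≡ 15;  86^12 ≡ 225;  86^19 ≡ 107;  86^38 ≡ 228;  86^57 ≡ 122;  86^76 ≡ 1.
Smallest exponent giving 1 is 76.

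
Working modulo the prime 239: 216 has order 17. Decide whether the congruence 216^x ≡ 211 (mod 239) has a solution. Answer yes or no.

211 ∈ ⟨216⟩ iff 211^17 ≡ 1 (mod 239), since |⟨216⟩| = 17.
211^17 mod 239 = 1.
Since 1 = 1, 211 lies in the subgroup.

yes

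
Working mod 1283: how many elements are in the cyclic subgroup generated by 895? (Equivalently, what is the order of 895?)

1282

The order of 895 must divide p − 1 = 1282 = 2 · 641.
Divisors: 1, 2, 641, 1282.
Check each in increasing order: 895^1 ≡ 895;  895^2 ≡ 433;  895^641 ≡ 1282;  895^1282 ≡ 1.
Smallest exponent giving 1 is 1282.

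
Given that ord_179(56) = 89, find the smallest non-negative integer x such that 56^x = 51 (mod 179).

Baby-step giant-step with m = ceil(sqrt(89)) = 10.
Baby table (56^j mod 179 for j=0..9):
  0:1  1:56  2:93  3:17  4:57  5:149  6:110  7:74
  8:27  9:80
Giant step factor: 56^(-10) ≡ 36 (mod 179).
Scan 51·36^i mod 179 for i = 0, 1, …:
  i=0: 51   i=1: 46   i=2: 45   i=3: 9
  i=4: 145   i=5: 29   i=6: 149
Match at i=6, j=5: x = 6·10 + 5 = 65.

65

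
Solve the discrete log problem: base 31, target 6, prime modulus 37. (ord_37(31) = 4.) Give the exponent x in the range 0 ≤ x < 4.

3

Successive powers of 31 modulo 37:
  31^0=1  31^1=31  31^2=36  31^3=6
So 31^3 ≡ 6 (mod 37), giving x = 3.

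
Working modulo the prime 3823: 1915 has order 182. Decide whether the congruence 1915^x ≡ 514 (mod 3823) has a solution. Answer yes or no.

514 ∈ ⟨1915⟩ iff 514^182 ≡ 1 (mod 3823), since |⟨1915⟩| = 182.
514^182 mod 3823 = 1710.
Since 1710 ≠ 1, 514 does not lie in the subgroup.

no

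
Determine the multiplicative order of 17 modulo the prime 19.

9

The order of 17 must divide p − 1 = 18 = 2 · 3^2.
Divisors: 1, 2, 3, 6, 9, 18.
Check each in increasing order: 17^1 ≡ 17;  17^2 ≡ 4;  17^3 ≡ 11;  17^6 ≡ 7;  17^9 ≡ 1.
Smallest exponent giving 1 is 9.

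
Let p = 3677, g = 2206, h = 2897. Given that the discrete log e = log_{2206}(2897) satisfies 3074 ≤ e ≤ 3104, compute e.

Compute 2206^3074 mod 3677 = 1068, then multiply by 2206 repeatedly:
  2206^3074=1068  2206^3075=2728  2206^3076=2396  2206^3077=1727  2206^3078=390
  2206^3079=3599  2206^3080=751  2206^3081=2056  2206^3082=1795  2206^3083=3318
  2206^3084=2278  2206^3085=2486  2206^3086=1709  2206^3087=1129  2206^3088=1245
  2206^3089=3428  2206^3090=2256  2206^3091=1755  2206^3092=3326  2206^3093=1541
  2206^3094=1898  2206^3095=2562  2206^3096=223  2206^3097=2897
Found 2897 at exponent 3097.

3097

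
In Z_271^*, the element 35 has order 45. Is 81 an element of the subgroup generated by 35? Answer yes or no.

81 ∈ ⟨35⟩ iff 81^45 ≡ 1 (mod 271), since |⟨35⟩| = 45.
81^45 mod 271 = 1.
Since 1 = 1, 81 lies in the subgroup.

yes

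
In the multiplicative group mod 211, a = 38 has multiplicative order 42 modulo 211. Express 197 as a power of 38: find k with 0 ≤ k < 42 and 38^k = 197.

7

Successive powers of 38 modulo 211:
  38^0=1  38^1=38  38^2=178  38^3=12  38^4=34  38^5=26
  38^6=144  38^7=197
So 38^7 ≡ 197 (mod 211), giving k = 7.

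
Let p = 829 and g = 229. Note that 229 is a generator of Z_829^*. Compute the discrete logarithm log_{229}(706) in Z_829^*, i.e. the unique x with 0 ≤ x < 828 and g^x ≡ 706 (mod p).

646

Baby-step giant-step with m = ceil(sqrt(828)) = 29.
Baby table (229^j mod 829 for j=0..28):
  0:1  1:229  2:214  3:95  4:201  5:434  6:735  7:28
  8:609  9:189  10:173  11:654  12:546  13:684  14:784  15:472
  16:318  17:699  18:74  19:366  20:85  21:398  22:781  23:614
  24:505  25:414  26:300  27:722  28:367
Giant step factor: 229^(-29) ≡ 763 (mod 829).
Scan 706·763^i mod 829 for i = 0, 1, …:
  i=0: 706   i=1: 657   i=2: 575   i=3: 184
  i=4: 291   i=5: 690   i=6: 55   i=7: 515
  i=8: 828   i=9: 66     …   i=21: 556
  i=22: 609
Match at i=22, j=8: x = 22·29 + 8 = 646.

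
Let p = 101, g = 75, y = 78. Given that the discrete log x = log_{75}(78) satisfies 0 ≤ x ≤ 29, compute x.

Compute 75^0 mod 101 = 1, then multiply by 75 repeatedly:
  75^0=1  75^1=75  75^2=70  75^3=99  75^4=52
  75^5=62  75^6=4  75^7=98  75^8=78
Found 78 at exponent 8.

8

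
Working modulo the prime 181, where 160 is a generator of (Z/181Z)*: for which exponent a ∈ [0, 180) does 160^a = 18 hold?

13

Successive powers of 160 modulo 181:
  160^0=1  160^1=160  160^2=79  160^3=151  160^4=87  160^5=164
  160^6=176  160^7=105  160^8=148  160^9=150  160^10=108  160^11=85
  160^12=25  160^13=18
So 160^13 ≡ 18 (mod 181), giving a = 13.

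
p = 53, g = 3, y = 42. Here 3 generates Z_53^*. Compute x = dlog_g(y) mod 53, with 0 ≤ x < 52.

8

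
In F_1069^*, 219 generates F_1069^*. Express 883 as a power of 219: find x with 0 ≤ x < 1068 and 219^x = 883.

412

Baby-step giant-step with m = ceil(sqrt(1068)) = 33.
Baby table (219^j mod 1069 for j=0..32):
  0:1  1:219  2:925  3:534  4:425  5:72  6:802  7:322
  8:1033  9:668  10:908  11:18  12:735  13:615  14:1060  15:167
  16:227  17:539  18:451  19:421  20:265  21:309  22:324  23:402
  24:380  25:907  26:868  27:879  28:81  29:635  30:95  31:494
  32:217
Giant step factor: 219^(-33) ≡ 90 (mod 1069).
Scan 883·90^i mod 1069 for i = 0, 1, …:
  i=0: 883   i=1: 364   i=2: 690   i=3: 98
  i=4: 268   i=5: 602   i=6: 730   i=7: 491
  i=8: 361   i=9: 420   i=10: 385   i=11: 442
  i=12: 227
Match at i=12, j=16: x = 12·33 + 16 = 412.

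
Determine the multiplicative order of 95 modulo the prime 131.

130

The order of 95 must divide p − 1 = 130 = 2 · 5 · 13.
Divisors: 1, 2, 5, 10, 13, 26, 65, 130.
Check each in increasing order: 95^1 ≡ 95;  95^2 ≡ 117;  95^5 ≡ 18;  95^10 ≡ 62;  95^13 ≡ 70;  95^26 ≡ 53;  95^65 ≡ 130;  95^130 ≡ 1.
Smallest exponent giving 1 is 130.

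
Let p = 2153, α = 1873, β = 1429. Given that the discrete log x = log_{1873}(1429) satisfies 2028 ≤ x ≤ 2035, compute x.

2035

Compute 1873^2028 mod 2153 = 1829, then multiply by 1873 repeatedly:
  1873^2028=1829  1873^2029=294  1873^2030=1647  1873^2031=1735  1873^2032=778
  1873^2033=1766  1873^2034=710  1873^2035=1429
Found 1429 at exponent 2035.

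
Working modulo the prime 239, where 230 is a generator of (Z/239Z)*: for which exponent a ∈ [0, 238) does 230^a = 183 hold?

Baby-step giant-step with m = ceil(sqrt(238)) = 16.
Baby table (230^j mod 239 for j=0..15):
  0:1  1:230  2:81  3:227  4:108  5:223  6:144  7:138
  8:192  9:184  10:17  11:86  12:182  13:35  14:163  15:206
Giant step factor: 230^(-16) ≡ 136 (mod 239).
Scan 183·136^i mod 239 for i = 0, 1, …:
  i=0: 183   i=1: 32   i=2: 50   i=3: 108
Match at i=3, j=4: a = 3·16 + 4 = 52.

52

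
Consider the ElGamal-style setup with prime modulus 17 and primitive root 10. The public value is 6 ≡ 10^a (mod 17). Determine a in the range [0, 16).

5

Successive powers of 10 modulo 17:
  10^0=1  10^1=10  10^2=15  10^3=14  10^4=4  10^5=6
So 10^5 ≡ 6 (mod 17), giving a = 5.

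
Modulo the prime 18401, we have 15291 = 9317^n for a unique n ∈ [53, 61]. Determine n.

56

Compute 9317^53 mod 18401 = 13780, then multiply by 9317 repeatedly:
  9317^53=13780  9317^54=4483  9317^55=16242  9317^56=15291
Found 15291 at exponent 56.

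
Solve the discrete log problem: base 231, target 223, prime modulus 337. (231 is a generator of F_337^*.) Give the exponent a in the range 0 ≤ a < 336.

53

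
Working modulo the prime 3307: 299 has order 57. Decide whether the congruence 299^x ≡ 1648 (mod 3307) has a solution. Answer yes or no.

no

1648 ∈ ⟨299⟩ iff 1648^57 ≡ 1 (mod 3307), since |⟨299⟩| = 57.
1648^57 mod 3307 = 1645.
Since 1645 ≠ 1, 1648 does not lie in the subgroup.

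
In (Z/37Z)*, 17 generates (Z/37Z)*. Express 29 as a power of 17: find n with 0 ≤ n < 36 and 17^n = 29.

Successive powers of 17 modulo 37:
  17^0=1  17^1=17  17^2=30  17^3=29
So 17^3 ≡ 29 (mod 37), giving n = 3.

3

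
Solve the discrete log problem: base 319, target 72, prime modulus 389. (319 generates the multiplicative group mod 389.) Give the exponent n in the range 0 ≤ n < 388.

371

Baby-step giant-step with m = ceil(sqrt(388)) = 20.
Baby table (319^j mod 389 for j=0..19):
  0:1  1:319  2:232  3:98  4:142  5:174  6:268  7:301
  8:325  9:201  10:323  11:341  12:248  13:145  14:353  15:186
  16:206  17:362  18:334  19:349
Giant step factor: 319^(-20) ≡ 96 (mod 389).
Scan 72·96^i mod 389 for i = 0, 1, …:
  i=0: 72   i=1: 299   i=2: 307   i=3: 297
  i=4: 115   i=5: 148   i=6: 204   i=7: 134
  i=8: 27   i=9: 258     …   i=17: 194
  i=18: 341
Match at i=18, j=11: n = 18·20 + 11 = 371.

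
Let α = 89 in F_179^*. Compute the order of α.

89

The order of 89 must divide p − 1 = 178 = 2 · 89.
Divisors: 1, 2, 89, 178.
Check each in increasing order: 89^1 ≡ 89;  89^2 ≡ 45;  89^89 ≡ 1.
Smallest exponent giving 1 is 89.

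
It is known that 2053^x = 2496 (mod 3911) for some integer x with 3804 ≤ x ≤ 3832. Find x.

3825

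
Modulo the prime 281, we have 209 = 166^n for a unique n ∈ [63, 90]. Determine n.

Compute 166^63 mod 281 = 135, then multiply by 166 repeatedly:
  166^63=135  166^64=211  166^65=182  166^66=145  166^67=185
  166^68=81  166^69=239  166^70=53  166^71=87  166^72=111
  166^73=161  166^74=31  166^75=88  166^76=277  166^77=179
  166^78=209
Found 209 at exponent 78.

78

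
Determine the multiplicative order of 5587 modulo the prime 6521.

The order of 5587 must divide p − 1 = 6520 = 2^3 · 5 · 163.
Divisors: 1, 2, 4, 5, 8, 10, 20, 40, 163, 326, 652, 815, 1304, 1630, 3260, 6520.
Check each in increasing order: 5587^1 ≡ 5587;  5587^2 ≡ 5063;  5587^4 ≡ 6439;  5587^5 ≡ 4857;  5587^8 ≡ 203;  5587^10 ≡ 3992;  5587^20 ≡ 5261;  5587^40 ≡ 2997;  5587^163 ≡ 5537;  5587^326 ≡ 3148;  5587^652 ≡ 4505;  5587^815 ≡ 1360;  5587^1304 ≡ 1673;  5587^1630 ≡ 4157;  5587^3260 ≡ 6520;  5587^6520 ≡ 1.
Smallest exponent giving 1 is 6520.

6520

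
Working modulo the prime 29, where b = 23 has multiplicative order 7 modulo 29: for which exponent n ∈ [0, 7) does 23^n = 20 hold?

Successive powers of 23 modulo 29:
  23^0=1  23^1=23  23^2=7  23^3=16  23^4=20
So 23^4 ≡ 20 (mod 29), giving n = 4.

4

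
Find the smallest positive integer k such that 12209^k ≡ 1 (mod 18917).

The order of 12209 must divide p − 1 = 18916 = 2^2 · 4729.
Divisors: 1, 2, 4, 4729, 9458, 18916.
Check each in increasing order: 12209^1 ≡ 12209;  12209^2 ≡ 12638;  12209^4 ≡ 2813;  12209^4729 ≡ 1.
Smallest exponent giving 1 is 4729.

4729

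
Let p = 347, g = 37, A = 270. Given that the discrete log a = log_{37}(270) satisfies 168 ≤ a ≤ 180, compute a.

Compute 37^168 mod 347 = 278, then multiply by 37 repeatedly:
  37^168=278  37^169=223  37^170=270
Found 270 at exponent 170.

170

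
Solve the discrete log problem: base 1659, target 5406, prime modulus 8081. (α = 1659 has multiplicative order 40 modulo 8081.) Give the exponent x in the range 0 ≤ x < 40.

Successive powers of 1659 modulo 8081:
  1659^0=1  1659^1=1659  1659^2=4741  1659^3=2506  1659^4=3820  1659^5=1876
  1659^6=1099  1659^7=5016  1659^8=6195  1659^9=6554  1659^10=4141  1659^11=1069
  1659^12=3732  1659^13=1342  1659^14=4103  1659^15=2675  1659^16=1356  1659^17=3086
  1659^18=4401  1659^19=4116  1659^20=8080  1659^21=6422  1659^22=3340  1659^23=5575
  1659^24=4261  1659^25=6205  1659^26=6982  1659^27=3065  1659^28=1886  1659^29=1527
  1659^30=3940  1659^31=7012  1659^32=4349  1659^33=6739  1659^34=3978  1659^35=5406
So 1659^35 ≡ 5406 (mod 8081), giving x = 35.

35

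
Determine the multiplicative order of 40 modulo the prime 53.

The order of 40 must divide p − 1 = 52 = 2^2 · 13.
Divisors: 1, 2, 4, 13, 26, 52.
Check each in increasing order: 40^1 ≡ 40;  40^2 ≡ 10;  40^4 ≡ 47;  40^13 ≡ 52;  40^26 ≡ 1.
Smallest exponent giving 1 is 26.

26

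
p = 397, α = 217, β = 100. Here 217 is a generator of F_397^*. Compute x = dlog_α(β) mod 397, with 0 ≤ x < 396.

364

Baby-step giant-step with m = ceil(sqrt(396)) = 20.
Baby table (217^j mod 397 for j=0..19):
  0:1  1:217  2:243  3:327  4:293  5:61  6:136  7:134
  8:97  9:8  10:148  11:356  12:234  13:359  14:91  15:294
  16:278  17:379  18:64  19:390
Giant step factor: 217^(-20) ≡ 374 (mod 397).
Scan 100·374^i mod 397 for i = 0, 1, …:
  i=0: 100   i=1: 82   i=2: 99   i=3: 105
  i=4: 364   i=5: 362   i=6: 11   i=7: 144
  i=8: 261   i=9: 349     …   i=17: 367
  i=18: 293
Match at i=18, j=4: x = 18·20 + 4 = 364.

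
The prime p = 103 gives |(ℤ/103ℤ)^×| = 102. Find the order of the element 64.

17

The order of 64 must divide p − 1 = 102 = 2 · 3 · 17.
Divisors: 1, 2, 3, 6, 17, 34, 51, 102.
Check each in increasing order: 64^1 ≡ 64;  64^2 ≡ 79;  64^3 ≡ 9;  64^6 ≡ 81;  64^17 ≡ 1.
Smallest exponent giving 1 is 17.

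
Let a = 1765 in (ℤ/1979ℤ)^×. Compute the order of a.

1978

The order of 1765 must divide p − 1 = 1978 = 2 · 23 · 43.
Divisors: 1, 2, 23, 43, 46, 86, 989, 1978.
Check each in increasing order: 1765^1 ≡ 1765;  1765^2 ≡ 279;  1765^23 ≡ 1660;  1765^43 ≡ 186;  1765^46 ≡ 832;  1765^86 ≡ 953;  1765^989 ≡ 1978;  1765^1978 ≡ 1.
Smallest exponent giving 1 is 1978.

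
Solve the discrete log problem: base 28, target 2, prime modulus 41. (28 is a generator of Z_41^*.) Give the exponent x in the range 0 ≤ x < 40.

6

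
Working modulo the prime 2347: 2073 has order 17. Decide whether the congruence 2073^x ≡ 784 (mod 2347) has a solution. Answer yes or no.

yes

784 ∈ ⟨2073⟩ iff 784^17 ≡ 1 (mod 2347), since |⟨2073⟩| = 17.
784^17 mod 2347 = 1.
Since 1 = 1, 784 lies in the subgroup.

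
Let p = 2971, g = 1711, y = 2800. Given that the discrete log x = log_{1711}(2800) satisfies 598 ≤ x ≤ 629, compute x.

614

Compute 1711^598 mod 2971 = 2134, then multiply by 1711 repeatedly:
  1711^598=2134  1711^599=2886  1711^600=144  1711^601=2762  1711^602=1892
  1711^603=1793  1711^604=1751  1711^605=1193  1711^606=146  1711^607=242
  1711^608=1093  1711^609=1364  1711^610=1569  1711^611=1746  1711^612=1551
  1711^613=658  1711^614=2800
Found 2800 at exponent 614.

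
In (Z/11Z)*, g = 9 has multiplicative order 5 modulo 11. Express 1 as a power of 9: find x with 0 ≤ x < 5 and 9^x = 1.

0

Successive powers of 9 modulo 11:
  9^0=1
So 9^0 ≡ 1 (mod 11), giving x = 0.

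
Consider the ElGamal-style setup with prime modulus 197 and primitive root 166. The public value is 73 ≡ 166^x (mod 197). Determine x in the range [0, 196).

115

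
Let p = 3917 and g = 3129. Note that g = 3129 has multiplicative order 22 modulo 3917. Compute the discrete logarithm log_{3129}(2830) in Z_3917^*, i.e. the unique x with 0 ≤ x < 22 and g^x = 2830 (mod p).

Successive powers of 3129 modulo 3917:
  3129^0=1  3129^1=3129  3129^2=2058  3129^3=3851  3129^4=1087  3129^5=1267
  3129^6=439  3129^7=2681  3129^8=2552  3129^9=2362  3129^10=3236  3129^11=3916
  3129^12=788  3129^13=1859  3129^14=66  3129^15=2830
So 3129^15 ≡ 2830 (mod 3917), giving x = 15.

15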